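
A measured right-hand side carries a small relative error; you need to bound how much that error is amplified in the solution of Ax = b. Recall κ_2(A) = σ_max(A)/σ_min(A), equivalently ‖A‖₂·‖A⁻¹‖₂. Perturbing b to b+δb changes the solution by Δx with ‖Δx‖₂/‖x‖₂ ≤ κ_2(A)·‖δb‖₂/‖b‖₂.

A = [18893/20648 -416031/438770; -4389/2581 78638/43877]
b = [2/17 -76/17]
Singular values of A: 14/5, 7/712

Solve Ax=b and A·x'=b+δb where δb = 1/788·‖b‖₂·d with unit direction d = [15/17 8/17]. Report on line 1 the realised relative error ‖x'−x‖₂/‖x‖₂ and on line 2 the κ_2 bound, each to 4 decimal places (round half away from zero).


σ_max = 14/5, σ_min = 7/712
κ = σ_max/σ_min = (14/5)/(7/712) = 284.8000
perturbation bound = 284.8000·1/788 = 0.3614
solve Ax = b  →  x = [-146.3251 -141.3300]
2-norm of b is 4.4721; of x, 203.4336
with δb = [0.0050 0.0027], A·Δx = δb → ‖Δx‖ = 0.5773
realised ‖Δx‖/‖x‖ = 0.0028
tightness: 0.0028 against a bound of 0.3614 (unrounded ratio ≈ 0.0079)

0.0028
0.3614


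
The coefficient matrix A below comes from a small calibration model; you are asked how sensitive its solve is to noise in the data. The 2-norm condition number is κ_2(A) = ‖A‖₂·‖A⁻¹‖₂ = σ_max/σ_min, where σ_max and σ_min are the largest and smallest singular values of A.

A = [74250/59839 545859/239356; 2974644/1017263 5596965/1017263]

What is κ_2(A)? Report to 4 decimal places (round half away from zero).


287.6875

M = AᵀA = [61785692244/6123219001 231683705055/12246438002; 231683705055/12246438002 3475309510161/97971504016]. tr(M)=15445953585/339001744, det(M)=531441/21187609
eigenvalues of AᵀA: λ = (tr ± √(tr²−4·det))/2 = 729/16, 11664/21187609
σ_max=√(729/16)=(27/4), σ_min=√(11664/21187609)=(108/4603) → κ = 287.6875


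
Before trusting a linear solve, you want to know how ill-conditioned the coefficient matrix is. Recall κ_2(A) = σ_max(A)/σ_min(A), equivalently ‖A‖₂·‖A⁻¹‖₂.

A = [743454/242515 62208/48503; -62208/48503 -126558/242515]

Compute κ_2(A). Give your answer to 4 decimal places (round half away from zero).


form AᵀA = [295616628/26769925 24634368/5353985; 24634368/5353985 51325812/26769925] with trace 5337576/411845 and determinant 104976/51480625
solving λ² − 5337576/411845·λ + 104976/51480625 = 0 gives λ = 324/25, 324/2059225
κ_2(A) = √(λ_max/λ_min) = √((324/25) / (324/2059225)) = 287.0000

287.0000


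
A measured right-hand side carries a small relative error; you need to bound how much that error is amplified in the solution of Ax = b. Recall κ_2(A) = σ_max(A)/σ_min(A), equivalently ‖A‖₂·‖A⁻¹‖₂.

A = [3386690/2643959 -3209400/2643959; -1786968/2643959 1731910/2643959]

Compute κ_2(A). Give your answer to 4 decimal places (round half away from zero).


form AᵀA = [50736760516/24188647729 -48318721920/24188647729; -48318721920/24188647729 46019932900/24188647729] with trace 115049576/28761769 and determinant 10000/28761769
eigenvalues of AᵀA: λ = (tr ± √(tr²−4·det))/2 = 4, 2500/28761769
κ_2(A) = √(λ_max/λ_min) = √(4 / (2500/28761769)) = 214.5200

214.5200


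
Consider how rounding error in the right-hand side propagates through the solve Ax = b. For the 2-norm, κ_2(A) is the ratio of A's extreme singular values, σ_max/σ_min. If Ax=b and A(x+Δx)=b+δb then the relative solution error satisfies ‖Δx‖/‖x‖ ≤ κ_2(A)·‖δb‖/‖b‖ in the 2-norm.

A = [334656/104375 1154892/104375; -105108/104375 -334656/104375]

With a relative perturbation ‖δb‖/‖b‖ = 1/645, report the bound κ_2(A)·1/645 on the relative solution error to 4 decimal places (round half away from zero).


0.2589

AᵀA = [196867728/17430625 674666496/17430625; 674666496/17430625 2313232272/17430625]; tr = 4016160/27889, det = 20736/27889
solving λ² − 4016160/27889·λ + 20736/27889 = 0 gives λ = 144, 144/27889
κ = σ_max/σ_min = 12/(12/167) = 167.0000
worst-case relative error ≤ 167.0000 × 1/645 = 0.2589


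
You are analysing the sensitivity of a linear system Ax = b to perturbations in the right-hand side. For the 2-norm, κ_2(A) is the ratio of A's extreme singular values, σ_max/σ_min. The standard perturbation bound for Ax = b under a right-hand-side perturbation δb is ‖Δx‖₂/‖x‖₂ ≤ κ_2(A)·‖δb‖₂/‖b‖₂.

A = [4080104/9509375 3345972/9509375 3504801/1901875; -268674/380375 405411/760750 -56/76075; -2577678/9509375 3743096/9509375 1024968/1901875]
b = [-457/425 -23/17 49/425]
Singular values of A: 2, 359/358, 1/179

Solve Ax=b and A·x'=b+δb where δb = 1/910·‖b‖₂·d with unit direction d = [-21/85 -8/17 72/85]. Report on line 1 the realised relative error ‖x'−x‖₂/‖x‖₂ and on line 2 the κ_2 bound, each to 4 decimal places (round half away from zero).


0.0019
0.3934

σ_max = 2, σ_min = 1/179
condition number: 2 ÷ (1/179) = 358.0000
κ_2(A)·‖δb‖/‖b‖ = 0.3934
solve Ax = b  →  x = [-102.3902 -138.1823 49.6400]
‖b‖ = 1.7321, ‖x‖ = 179.0035
re-solving with b+δb shifts x by Δx of norm 0.3407
dividing the unrounded norms, ‖Δx‖/‖x‖ = 0.0019
so the bound overstates the realised error by a factor of ≈ 206.6954 (computed from the unrounded values)


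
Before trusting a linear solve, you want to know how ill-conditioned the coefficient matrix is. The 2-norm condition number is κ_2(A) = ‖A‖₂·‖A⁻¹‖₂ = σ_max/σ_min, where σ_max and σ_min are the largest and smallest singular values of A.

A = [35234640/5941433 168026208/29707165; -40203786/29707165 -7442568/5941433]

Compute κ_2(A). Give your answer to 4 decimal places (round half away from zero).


312.3125

form AᵀA = [19424949914916/524994439225 3699918120528/104998887845; 3699918120528/104998887845 17619037498944/524994439225] with trace 8809509492/124850045 and determinant 796594176/15606255625
λ_max, λ_min = (8809509492/124850045 ± √1940106873385976181264/389688343412550625)/2 = 1764/25, 451584/624250225
κ_2(A) = √(λ_max/λ_min) = √((1764/25) / (451584/624250225)) = 312.3125


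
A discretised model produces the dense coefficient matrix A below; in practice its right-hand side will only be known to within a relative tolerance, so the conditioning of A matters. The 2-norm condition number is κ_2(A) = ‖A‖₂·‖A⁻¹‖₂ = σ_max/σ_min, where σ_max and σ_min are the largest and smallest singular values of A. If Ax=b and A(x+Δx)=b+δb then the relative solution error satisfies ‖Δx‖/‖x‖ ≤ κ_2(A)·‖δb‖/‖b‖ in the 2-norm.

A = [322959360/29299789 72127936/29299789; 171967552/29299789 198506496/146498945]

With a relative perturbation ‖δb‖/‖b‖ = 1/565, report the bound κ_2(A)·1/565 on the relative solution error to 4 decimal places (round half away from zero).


0.5952

form AᵀA = [463237325787136/2970510849289 521137150230528/14852554246445; 521137150230528/14852554246445 586386878009344/74262771232225] with trace 7238143975424/44177734225 and determinant 419430400/1767109369
char-poly roots: 4096/25 and 2560000/1767109369
κ = σ_max/σ_min = (64/5)/(1600/42037) = 336.2960
bound on ‖Δx‖/‖x‖: κ·ε = 336.2960·1/565 = 0.5952


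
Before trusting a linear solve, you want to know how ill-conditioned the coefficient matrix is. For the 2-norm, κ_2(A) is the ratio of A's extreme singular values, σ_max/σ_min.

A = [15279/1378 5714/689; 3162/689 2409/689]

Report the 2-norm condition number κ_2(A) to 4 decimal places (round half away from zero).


318.0000

M = AᵀA = [1617993/11236 303369/2809; 303369/2809 227533/2809]. tr(M)=2528125/11236, det(M)=5625/11236
λ_max, λ_min = (2528125/11236 ± √6391163205625/126247696)/2 = 225, 25/11236
κ = σ_max/σ_min = 15/(5/106) = 318.0000


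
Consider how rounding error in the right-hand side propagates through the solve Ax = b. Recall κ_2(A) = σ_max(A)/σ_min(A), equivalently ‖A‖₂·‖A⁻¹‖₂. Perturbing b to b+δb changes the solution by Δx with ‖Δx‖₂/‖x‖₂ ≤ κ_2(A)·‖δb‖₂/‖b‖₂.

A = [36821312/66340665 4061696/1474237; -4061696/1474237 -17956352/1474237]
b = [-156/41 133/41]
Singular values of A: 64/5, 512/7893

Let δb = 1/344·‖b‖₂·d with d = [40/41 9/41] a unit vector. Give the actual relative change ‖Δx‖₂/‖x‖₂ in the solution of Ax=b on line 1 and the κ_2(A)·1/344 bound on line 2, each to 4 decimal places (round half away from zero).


from the listed singular values, σ₁ = 64/5, σ_n = 512/7893
κ_2(A) = (64/5) / (512/7893) = 197.3250
κ_2(A)·‖δb‖/‖b‖ = 0.5736
solve Ax = b  →  x = [45.0514 -10.4569]
‖b‖₂ = 5.0000 and ‖x‖₂ = 46.2491
Δx = A⁻¹·δb where δb = 1/344·5.0000·d; ‖Δx‖ = 0.2241
dividing the unrounded norms, ‖Δx‖/‖x‖ = 0.0048
realised/bound (from unrounded values) ≈ 0.0084

0.0048
0.5736


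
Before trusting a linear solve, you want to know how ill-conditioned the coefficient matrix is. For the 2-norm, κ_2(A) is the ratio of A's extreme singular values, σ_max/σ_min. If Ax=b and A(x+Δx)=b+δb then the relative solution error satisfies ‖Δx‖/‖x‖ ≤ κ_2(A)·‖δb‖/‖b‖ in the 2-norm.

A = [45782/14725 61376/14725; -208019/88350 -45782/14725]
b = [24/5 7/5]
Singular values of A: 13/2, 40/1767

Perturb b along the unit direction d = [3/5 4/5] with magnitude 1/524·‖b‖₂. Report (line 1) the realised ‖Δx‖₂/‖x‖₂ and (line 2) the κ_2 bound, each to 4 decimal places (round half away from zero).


0.0024
0.5480

σ_max = 13/2, σ_min = 40/1767
κ = σ_max/σ_min = (13/2)/(40/1767) = 287.1375
perturbation bound = 287.1375·1/524 = 0.5480
solve Ax = b  →  x = [-141.0831 106.3892]
‖b‖ = 5.0000, ‖x‖ = 176.7006
re-solving with b+δb shifts x by Δx of norm 0.4215
dividing the unrounded norms, ‖Δx‖/‖x‖ = 0.0024
realised/bound (from unrounded values) ≈ 0.0044


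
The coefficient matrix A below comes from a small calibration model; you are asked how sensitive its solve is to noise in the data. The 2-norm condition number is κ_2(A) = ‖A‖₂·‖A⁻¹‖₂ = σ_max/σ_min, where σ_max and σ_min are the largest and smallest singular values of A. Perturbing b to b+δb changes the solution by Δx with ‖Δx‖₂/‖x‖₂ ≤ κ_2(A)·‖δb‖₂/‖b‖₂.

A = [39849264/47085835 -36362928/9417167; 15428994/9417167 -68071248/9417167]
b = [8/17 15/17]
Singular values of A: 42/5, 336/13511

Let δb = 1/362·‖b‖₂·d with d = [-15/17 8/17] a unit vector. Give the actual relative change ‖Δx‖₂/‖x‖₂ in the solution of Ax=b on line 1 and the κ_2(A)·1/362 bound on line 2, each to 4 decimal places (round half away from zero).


0.9331
0.9331

largest singular value 42/5, smallest 336/13511
κ = σ_max/σ_min = (42/5)/(336/13511) = 337.7750
bound on ‖Δx‖/‖x‖: κ·ε = 337.7750·1/362 = 0.9331
solve Ax = b  →  x = [0.0261 -0.1161]
2-norm of b is 1.0000; of x, 0.1190
re-solving with b+δb shifts x by Δx of norm 0.1111
relative error = 0.9331
tightness: 0.9331 against a bound of 0.9331; the bound is attained (ratio 1)


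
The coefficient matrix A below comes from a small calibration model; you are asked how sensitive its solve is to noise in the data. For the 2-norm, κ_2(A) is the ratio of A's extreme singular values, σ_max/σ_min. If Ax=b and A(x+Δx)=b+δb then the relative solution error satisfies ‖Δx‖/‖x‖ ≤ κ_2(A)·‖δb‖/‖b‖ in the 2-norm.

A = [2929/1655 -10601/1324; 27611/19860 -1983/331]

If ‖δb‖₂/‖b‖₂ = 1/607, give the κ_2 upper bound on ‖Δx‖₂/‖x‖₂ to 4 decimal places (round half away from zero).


form AᵀA = [79909969/15776784 -2465060/109561; -2465060/109561 175297825/1752976] with trace 828795197/7888392 and determinant 70644025/252428544
char-poly roots: 1681/16 and 42025/15776784
so κ_2 = √((1681/16) / (42025/15776784)) = 198.6000
worst-case relative error ≤ 198.6000 × 1/607 = 0.3272

0.3272


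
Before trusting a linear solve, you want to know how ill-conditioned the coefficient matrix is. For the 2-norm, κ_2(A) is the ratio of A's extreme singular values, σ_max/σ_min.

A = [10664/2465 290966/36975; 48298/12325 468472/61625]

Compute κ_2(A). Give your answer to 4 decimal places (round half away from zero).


75.0000

AᵀA = [6154244/180625 172949248/2709375; 172949248/2709375 4865308516/40640625]; tr = 21626344/140625, det = 14776336/3515625
eigenvalues of AᵀA: λ = (tr ± √(tr²−4·det))/2 = 3844/25, 3844/140625
κ_2(A) = √(λ_max/λ_min) = √((3844/25) / (3844/140625)) = 75.0000


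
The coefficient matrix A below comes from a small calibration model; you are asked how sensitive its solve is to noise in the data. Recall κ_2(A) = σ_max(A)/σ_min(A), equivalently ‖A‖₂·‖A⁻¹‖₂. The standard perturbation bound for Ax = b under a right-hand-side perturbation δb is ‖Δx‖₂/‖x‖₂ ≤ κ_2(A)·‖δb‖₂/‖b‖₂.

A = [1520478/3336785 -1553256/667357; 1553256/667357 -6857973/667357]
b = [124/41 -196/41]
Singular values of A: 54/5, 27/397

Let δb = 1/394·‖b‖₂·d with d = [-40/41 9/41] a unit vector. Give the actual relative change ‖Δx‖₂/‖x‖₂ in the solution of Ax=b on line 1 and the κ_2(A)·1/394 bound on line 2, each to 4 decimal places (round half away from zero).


0.0036
0.4030

largest singular value 54/5, smallest 27/397
κ = σ_max/σ_min = (54/5)/(27/397) = 158.8000
worst-case relative error ≤ 158.8000 × 1/394 = 0.4030
solve Ax = b  →  x = [-57.4616 -12.5492]
‖b‖ = 5.6569, ‖x‖ = 58.8160
δb = ε·‖b‖·d = [-0.0140 0.0032]; solving A·Δx = δb gives ‖Δx‖ = 0.2111
relative error = 0.0036
so the bound overstates the realised error by a factor of ≈ 112.2908 (computed from the unrounded values)


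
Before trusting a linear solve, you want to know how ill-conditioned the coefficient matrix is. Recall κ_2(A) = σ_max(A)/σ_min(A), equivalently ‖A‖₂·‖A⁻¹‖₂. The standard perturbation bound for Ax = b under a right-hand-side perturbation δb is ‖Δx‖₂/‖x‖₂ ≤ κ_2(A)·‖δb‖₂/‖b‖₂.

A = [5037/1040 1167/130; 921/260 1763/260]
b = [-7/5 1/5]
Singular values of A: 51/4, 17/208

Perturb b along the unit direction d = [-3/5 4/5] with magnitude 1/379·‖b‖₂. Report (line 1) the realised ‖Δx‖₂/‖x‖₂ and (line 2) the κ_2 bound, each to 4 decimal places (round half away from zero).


0.0037
0.4116

from the listed singular values, σ₁ = 51/4, σ_n = 17/208
condition number: (51/4) ÷ (17/208) = 156.0000
perturbation bound = 156.0000·1/379 = 0.4116
solve Ax = b  →  x = [-10.8328 5.6886]
‖b‖ = 1.4142, ‖x‖ = 12.2355
with δb = [-0.0022 0.0030], A·Δx = δb → ‖Δx‖ = 0.0457
relative error = 0.0037
tightness: 0.0037 against a bound of 0.4116 (unrounded ratio ≈ 0.0091)


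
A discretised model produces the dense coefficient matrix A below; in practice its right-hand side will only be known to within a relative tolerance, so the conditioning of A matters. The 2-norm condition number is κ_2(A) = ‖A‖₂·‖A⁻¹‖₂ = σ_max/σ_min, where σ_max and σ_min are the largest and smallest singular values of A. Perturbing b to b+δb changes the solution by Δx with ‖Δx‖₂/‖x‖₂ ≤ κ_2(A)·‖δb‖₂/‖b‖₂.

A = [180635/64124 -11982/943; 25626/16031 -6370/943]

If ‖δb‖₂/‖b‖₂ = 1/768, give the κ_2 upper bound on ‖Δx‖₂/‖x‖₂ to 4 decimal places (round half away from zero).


0.2209

AᵀA = [149259769/14227984 -82862325/1778498; -82862325/1778498 184145224/889249]; tr = 1841513/8464, det = 3481/2116
eigenvalues of AᵀA: λ = (tr ± √(tr²−4·det))/2 = 3481/16, 4/529
so κ_2 = √((3481/16) / (4/529)) = 169.6250
bound on ‖Δx‖/‖x‖: κ·ε = 169.6250·1/768 = 0.2209


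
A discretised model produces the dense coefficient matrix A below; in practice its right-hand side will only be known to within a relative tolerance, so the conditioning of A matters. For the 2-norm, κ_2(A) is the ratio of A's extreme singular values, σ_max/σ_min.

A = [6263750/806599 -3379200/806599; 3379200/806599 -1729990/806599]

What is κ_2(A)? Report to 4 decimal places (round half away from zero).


111.6400

M = AᵀA = [175271822500/2251217809 -93468672000/2251217809; -93468672000/2251217809 49868020900/2251217809]. tr(M)=779030600/7789681, det(M)=6250000/7789681
solving λ² − 779030600/7789681·λ + 6250000/7789681 = 0 gives λ = 100, 62500/7789681
σ_max=√100=10, σ_min=√(62500/7789681)=(250/2791) → κ = 111.6400


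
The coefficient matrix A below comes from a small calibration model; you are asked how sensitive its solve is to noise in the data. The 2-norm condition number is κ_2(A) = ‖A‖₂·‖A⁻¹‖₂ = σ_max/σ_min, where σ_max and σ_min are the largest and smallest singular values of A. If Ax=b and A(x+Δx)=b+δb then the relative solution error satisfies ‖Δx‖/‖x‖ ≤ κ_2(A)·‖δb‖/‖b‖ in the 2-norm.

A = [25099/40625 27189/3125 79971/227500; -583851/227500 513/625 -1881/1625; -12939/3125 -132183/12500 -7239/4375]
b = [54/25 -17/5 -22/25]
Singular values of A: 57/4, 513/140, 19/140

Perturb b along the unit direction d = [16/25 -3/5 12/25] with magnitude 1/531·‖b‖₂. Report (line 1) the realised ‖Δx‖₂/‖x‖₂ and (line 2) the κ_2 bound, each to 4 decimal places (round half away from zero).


0.0026
0.1977

largest singular value 57/4, smallest 19/140
κ_2(A) = (57/4) / (19/140) = 105.0000
bound on ‖Δx‖/‖x‖: κ·ε = 105.0000·1/531 = 0.1977
solve Ax = b  →  x = [-7.9821 -0.0181 20.6215]
‖b‖ = 4.1231, ‖x‖ = 22.1124
with δb = [0.0050 -0.0047 0.0037], A·Δx = δb → ‖Δx‖ = 0.0572
realised ‖Δx‖/‖x‖ = 0.0026
tightness: 0.0026 against a bound of 0.1977 (unrounded ratio ≈ 0.0131)


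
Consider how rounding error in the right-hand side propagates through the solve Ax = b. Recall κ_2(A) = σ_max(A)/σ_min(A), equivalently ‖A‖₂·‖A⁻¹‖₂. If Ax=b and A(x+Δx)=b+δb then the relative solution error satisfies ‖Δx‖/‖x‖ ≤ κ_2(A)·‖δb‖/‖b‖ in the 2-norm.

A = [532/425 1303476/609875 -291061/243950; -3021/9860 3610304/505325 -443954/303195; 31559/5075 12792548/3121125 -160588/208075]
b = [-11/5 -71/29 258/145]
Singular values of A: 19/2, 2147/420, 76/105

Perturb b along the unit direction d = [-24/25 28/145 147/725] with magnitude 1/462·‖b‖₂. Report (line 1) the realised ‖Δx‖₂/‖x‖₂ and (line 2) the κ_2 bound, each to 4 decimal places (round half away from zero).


0.0040
0.0284

σ_max = 19/2, σ_min = 76/105
κ = σ_max/σ_min = (19/2)/(76/105) = 13.1250
κ_2(A)·‖δb‖/‖b‖ = 0.0284
solve Ax = b  →  x = [0.4683 0.2465 2.7768]
‖b‖₂ = 3.7417 and ‖x‖₂ = 2.8268
Δx = A⁻¹·δb where δb = 1/462·3.7417·d; ‖Δx‖ = 0.0112
dividing the unrounded norms, ‖Δx‖/‖x‖ = 0.0040
so the bound overstates the realised error by a factor of ≈ 7.1771 (computed from the unrounded values)


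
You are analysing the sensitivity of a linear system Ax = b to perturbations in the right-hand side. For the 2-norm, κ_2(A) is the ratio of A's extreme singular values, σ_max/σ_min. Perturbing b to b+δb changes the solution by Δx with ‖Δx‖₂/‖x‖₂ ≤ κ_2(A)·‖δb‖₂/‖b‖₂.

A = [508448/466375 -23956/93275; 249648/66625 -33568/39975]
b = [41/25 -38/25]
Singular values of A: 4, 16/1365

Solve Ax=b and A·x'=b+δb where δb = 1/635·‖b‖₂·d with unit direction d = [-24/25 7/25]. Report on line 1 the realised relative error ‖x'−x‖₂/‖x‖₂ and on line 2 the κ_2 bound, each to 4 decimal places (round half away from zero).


0.0018
0.5374

σ_max = 4, σ_min = 16/1365
condition number: 4 ÷ (16/1365) = 341.2500
κ_2(A)·‖δb‖/‖b‖ = 0.5374
solve Ax = b  →  x = [-37.6982 -166.4085]
‖b‖₂ = 2.2361 and ‖x‖₂ = 170.6252
with δb = [-0.0034 0.0010], A·Δx = δb → ‖Δx‖ = 0.3004
realised ‖Δx‖/‖x‖ = 0.0018
tightness: 0.0018 against a bound of 0.5374 (unrounded ratio ≈ 0.0033)


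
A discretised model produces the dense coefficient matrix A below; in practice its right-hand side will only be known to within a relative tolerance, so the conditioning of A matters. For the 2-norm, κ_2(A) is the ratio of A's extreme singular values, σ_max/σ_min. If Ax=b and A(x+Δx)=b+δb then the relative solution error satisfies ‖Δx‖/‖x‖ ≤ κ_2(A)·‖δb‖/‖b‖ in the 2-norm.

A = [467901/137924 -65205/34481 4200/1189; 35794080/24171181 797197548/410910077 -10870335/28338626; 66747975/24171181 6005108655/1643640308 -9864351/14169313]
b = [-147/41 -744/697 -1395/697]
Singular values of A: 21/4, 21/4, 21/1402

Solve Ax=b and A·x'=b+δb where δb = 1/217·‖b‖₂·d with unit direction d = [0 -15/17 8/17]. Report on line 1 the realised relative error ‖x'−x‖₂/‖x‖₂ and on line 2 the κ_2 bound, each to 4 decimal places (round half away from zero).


from the listed singular values, σ₁ = 21/4, σ_n = 21/1402
κ_2(A) = (21/4) / (21/1402) = 350.5000
worst-case relative error ≤ 350.5000 × 1/217 = 1.6152
solve Ax = b  →  x = [-0.6992 -0.0944 -0.3941]
‖b‖ = 4.2426, ‖x‖ = 0.8081
δb = ε·‖b‖·d = [0.0000 -0.0173 0.0092]; solving A·Δx = δb gives ‖Δx‖ = 1.3053
realised ‖Δx‖/‖x‖ = 1.6152
tightness: 1.6152 against a bound of 1.6152; the bound is attained (ratio 1)

1.6152
1.6152


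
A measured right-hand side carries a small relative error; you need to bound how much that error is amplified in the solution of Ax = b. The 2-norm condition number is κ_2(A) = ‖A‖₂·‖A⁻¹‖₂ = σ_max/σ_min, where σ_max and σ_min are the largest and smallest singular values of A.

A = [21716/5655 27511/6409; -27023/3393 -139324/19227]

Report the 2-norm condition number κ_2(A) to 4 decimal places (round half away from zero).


form AᵀA = [22500325129/287811225 1423624832/19187415; 1423624832/19187415 90736585/1279161] with trace 51029794/342225 and determinant 13845841/342225
char-poly roots: 3721/25 and 3721/13689
κ_2(A) = √(λ_max/λ_min) = √((3721/25) / (3721/13689)) = 23.4000

23.4000


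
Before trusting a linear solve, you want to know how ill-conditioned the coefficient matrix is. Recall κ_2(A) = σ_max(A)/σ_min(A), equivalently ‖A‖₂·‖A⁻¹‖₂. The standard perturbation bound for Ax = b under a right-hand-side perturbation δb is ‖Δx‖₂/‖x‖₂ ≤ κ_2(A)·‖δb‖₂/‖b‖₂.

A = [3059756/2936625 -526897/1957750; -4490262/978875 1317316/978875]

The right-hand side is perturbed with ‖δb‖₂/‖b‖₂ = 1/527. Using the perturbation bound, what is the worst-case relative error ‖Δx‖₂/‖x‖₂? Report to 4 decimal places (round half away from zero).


0.2718

form AᵀA = [113518252372/5130140625 -11035913182/1710046875; -11035913182/1710046875 4294411793/2280062500] with trace 157671269/6566580 and determinant 5764801/205205625
solving λ² − 157671269/6566580·λ + 5764801/205205625 = 0 gives λ = 2401/100, 9604/8208225
σ_max=√(2401/100)=(49/10), σ_min=√(9604/8208225)=(98/2865) → κ = 143.2500
worst-case relative error ≤ 143.2500 × 1/527 = 0.2718


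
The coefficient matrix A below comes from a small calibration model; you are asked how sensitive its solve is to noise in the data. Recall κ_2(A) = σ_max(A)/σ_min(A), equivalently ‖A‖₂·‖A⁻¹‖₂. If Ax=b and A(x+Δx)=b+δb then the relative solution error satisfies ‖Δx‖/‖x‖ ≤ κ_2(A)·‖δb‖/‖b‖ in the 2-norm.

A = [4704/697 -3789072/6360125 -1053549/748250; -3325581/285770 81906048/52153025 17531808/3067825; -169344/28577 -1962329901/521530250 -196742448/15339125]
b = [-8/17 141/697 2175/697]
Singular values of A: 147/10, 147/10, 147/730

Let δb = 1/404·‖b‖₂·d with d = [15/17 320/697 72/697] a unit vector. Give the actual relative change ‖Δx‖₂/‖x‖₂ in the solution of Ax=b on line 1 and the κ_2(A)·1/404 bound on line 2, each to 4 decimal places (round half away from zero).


0.1807
0.1807

σ_max = 147/10, σ_min = 147/730
κ = σ_max/σ_min = (147/10)/(147/730) = 73.0000
worst-case relative error ≤ 73.0000 × 1/404 = 0.1807
solve Ax = b  →  x = [-0.1112 -0.0516 -0.1768]
‖b‖₂ = 3.1623 and ‖x‖₂ = 0.2151
re-solving with b+δb shifts x by Δx of norm 0.0389
dividing the unrounded norms, ‖Δx‖/‖x‖ = 0.1807
so the bound is sharp here: realised error equals the bound


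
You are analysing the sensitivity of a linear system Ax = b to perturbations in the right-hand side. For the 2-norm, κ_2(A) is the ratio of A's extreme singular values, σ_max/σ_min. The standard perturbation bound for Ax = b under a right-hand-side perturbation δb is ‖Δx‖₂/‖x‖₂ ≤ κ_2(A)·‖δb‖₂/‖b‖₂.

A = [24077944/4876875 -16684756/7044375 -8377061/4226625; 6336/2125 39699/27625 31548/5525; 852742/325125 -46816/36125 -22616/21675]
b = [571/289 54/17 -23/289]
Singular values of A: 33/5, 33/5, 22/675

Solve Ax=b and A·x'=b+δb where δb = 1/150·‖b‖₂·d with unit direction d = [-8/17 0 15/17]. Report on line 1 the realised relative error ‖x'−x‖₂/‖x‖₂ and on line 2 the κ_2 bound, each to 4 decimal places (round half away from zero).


0.0249
1.3500

σ_max = 33/5, σ_min = 22/675
condition number: (33/5) ÷ (22/675) = 202.5000
worst-case relative error ≤ 202.5000 × 1/150 = 1.3500
solve Ax = b  →  x = [9.0273 27.1879 -11.0000]
2-norm of b is 3.7417; of x, 30.6867
re-solving with b+δb shifts x by Δx of norm 0.7653
dividing the unrounded norms, ‖Δx‖/‖x‖ = 0.0249
so the bound overstates the realised error by a factor of ≈ 54.1290 (computed from the unrounded values)


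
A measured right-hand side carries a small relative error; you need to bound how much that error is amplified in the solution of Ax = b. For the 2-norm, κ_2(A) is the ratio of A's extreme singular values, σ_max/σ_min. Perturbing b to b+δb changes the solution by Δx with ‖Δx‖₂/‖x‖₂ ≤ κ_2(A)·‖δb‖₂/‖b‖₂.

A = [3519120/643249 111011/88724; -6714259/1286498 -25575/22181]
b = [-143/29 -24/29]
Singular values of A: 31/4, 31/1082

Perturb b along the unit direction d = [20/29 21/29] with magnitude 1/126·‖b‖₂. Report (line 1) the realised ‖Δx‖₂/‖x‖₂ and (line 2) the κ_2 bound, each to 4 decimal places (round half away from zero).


from the listed singular values, σ₁ = 31/4, σ_n = 31/1082
κ_2(A) = (31/4) / (31/1082) = 270.5000
bound on ‖Δx‖/‖x‖: κ·ε = 270.5000·1/126 = 2.1468
solve Ax = b  →  x = [30.2691 -136.2927]
2-norm of b is 5.0000; of x, 139.6134
with δb = [0.0274 0.0287], A·Δx = δb → ‖Δx‖ = 1.3850
relative error = 0.0099
so the bound overstates the realised error by a factor of ≈ 216.4008 (computed from the unrounded values)

0.0099
2.1468


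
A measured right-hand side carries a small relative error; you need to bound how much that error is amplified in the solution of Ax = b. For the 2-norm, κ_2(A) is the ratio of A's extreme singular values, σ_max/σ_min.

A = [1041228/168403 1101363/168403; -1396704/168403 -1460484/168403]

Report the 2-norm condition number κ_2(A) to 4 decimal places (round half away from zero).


362.9375

AᵀA = [3034937811600/28359570409 3186633838500/28359570409; 3186633838500/28359570409 3346013972025/28359570409]; tr = 7587338625/33721249, det = 12960000/33721249
solving λ² − 7587338625/33721249·λ + 12960000/33721249 = 0 gives λ = 225, 57600/33721249
κ = σ_max/σ_min = 15/(240/5807) = 362.9375


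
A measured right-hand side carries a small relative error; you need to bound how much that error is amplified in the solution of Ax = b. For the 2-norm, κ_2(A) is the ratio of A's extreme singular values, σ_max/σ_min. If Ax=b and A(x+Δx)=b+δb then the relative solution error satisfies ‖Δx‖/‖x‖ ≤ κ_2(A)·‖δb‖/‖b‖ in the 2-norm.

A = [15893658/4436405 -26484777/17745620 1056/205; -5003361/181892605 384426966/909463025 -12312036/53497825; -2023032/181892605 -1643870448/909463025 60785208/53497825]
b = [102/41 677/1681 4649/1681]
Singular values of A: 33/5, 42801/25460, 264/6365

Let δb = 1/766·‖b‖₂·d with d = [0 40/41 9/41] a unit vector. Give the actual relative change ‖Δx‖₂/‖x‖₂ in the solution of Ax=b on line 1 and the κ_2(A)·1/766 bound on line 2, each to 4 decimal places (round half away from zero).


σ_max = 33/5, σ_min = 264/6365
condition number: (33/5) ÷ (264/6365) = 159.1250
perturbation bound = 159.1250·1/766 = 0.2077
solve Ax = b  →  x = [-17.3379 7.8986 14.8295]
‖b‖ = 3.7417, ‖x‖ = 24.1435
with δb = [0.0000 0.0048 0.0011], A·Δx = δb → ‖Δx‖ = 0.1178
dividing the unrounded norms, ‖Δx‖/‖x‖ = 0.0049
realised/bound (from unrounded values) ≈ 0.0235

0.0049
0.2077


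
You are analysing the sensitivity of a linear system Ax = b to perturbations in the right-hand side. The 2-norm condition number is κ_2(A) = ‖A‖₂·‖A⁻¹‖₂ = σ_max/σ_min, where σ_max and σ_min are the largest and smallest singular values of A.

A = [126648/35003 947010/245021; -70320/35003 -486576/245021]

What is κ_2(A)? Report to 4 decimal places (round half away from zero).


62.1250

AᵀA = [72611136/4239481 533401200/29676367; 533401200/29676367 3922436484/207734569]; tr = 8894628/247009, det = 82944/247009
λ_max, λ_min = (8894628/247009 ± √79032455600400/61013446081)/2 = 36, 2304/247009
σ_max=√36=6, σ_min=√(2304/247009)=(48/497) → κ = 62.1250


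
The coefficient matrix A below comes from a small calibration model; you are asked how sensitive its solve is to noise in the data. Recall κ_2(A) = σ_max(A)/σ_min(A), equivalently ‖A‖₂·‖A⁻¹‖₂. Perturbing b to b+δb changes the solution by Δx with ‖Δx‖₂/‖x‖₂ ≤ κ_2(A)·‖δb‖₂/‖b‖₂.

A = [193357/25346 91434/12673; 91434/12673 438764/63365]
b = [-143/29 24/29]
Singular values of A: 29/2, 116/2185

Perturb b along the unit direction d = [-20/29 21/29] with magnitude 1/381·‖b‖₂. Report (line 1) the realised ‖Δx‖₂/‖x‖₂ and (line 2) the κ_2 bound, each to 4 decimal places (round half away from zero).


0.0033
0.7169

largest singular value 29/2, smallest 116/2185
κ_2(A) = (29/2) / (116/2185) = 273.1250
perturbation bound = 273.1250·1/381 = 0.7169
solve Ax = b  →  x = [-52.1118 54.4174]
‖b‖₂ = 5.0000 and ‖x‖₂ = 75.3451
Δx = A⁻¹·δb where δb = 1/381·5.0000·d; ‖Δx‖ = 0.2472
realised ‖Δx‖/‖x‖ = 0.0033
so the bound overstates the realised error by a factor of ≈ 218.5008 (computed from the unrounded values)


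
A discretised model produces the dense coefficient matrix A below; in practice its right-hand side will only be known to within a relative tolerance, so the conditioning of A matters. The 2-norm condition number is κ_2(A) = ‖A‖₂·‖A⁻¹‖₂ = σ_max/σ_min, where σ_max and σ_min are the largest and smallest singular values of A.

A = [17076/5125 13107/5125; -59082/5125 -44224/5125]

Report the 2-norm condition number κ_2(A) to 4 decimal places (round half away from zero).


AᵀA = [6051636/42025 4538652/42025; 4538652/42025 3404089/42025]; tr = 378229/1681, det = 900/1681
char-poly roots: 225 and 4/1681
σ_max=√225=15, σ_min=√(4/1681)=(2/41) → κ = 307.5000

307.5000


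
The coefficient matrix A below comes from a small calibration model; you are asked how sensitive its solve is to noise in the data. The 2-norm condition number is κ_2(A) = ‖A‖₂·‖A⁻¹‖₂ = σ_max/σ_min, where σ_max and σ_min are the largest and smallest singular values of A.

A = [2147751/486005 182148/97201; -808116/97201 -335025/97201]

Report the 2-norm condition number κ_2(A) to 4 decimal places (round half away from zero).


299.0800

form AᵀA = [20939121094401/236200860025 1744903863648/47240172005; 1744903863648/47240172005 145419644529/9448034401] with trace 145411906554/1397638225 and determinant 6765201/55905529
λ_max, λ_min = (145411906554/1397638225 ± √21143677037317487332416/1953392607981150625)/2 = 2601/25, 65025/55905529
κ_2(A) = √(λ_max/λ_min) = √((2601/25) / (65025/55905529)) = 299.0800


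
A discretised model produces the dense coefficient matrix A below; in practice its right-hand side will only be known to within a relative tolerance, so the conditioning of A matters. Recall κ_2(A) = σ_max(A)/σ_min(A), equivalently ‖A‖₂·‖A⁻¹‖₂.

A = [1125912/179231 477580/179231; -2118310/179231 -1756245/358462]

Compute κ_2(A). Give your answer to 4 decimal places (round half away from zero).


form AᵀA = [1531784692/8550373 638234955/8550373; 638234955/8550373 1063808125/34201492] with trace 553149761/2630884 and determinant 336400/657721
solving λ² − 553149761/2630884·λ + 336400/657721 = 0 gives λ = 841/4, 1600/657721
κ_2(A) = √(λ_max/λ_min) = √((841/4) / (1600/657721)) = 293.9875

293.9875


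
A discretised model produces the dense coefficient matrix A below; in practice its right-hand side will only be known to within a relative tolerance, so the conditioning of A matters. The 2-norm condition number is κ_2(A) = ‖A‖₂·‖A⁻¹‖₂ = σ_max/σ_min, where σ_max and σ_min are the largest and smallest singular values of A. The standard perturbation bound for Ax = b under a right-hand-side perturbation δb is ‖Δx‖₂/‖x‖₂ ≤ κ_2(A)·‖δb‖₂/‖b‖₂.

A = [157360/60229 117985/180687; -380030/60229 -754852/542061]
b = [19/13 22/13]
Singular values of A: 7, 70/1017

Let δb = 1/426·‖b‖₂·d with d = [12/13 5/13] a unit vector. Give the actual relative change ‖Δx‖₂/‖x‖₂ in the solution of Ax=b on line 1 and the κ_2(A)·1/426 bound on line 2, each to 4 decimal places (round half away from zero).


σ_max = 7, σ_min = 70/1017
condition number: 7 ÷ (70/1017) = 101.7000
bound on ‖Δx‖/‖x‖: κ·ε = 101.7000·1/426 = 0.2387
solve Ax = b  →  x = [-6.5178 28.3171]
‖b‖₂ = 2.2361 and ‖x‖₂ = 29.0575
δb = ε·‖b‖·d = [0.0048 0.0020]; solving A·Δx = δb gives ‖Δx‖ = 0.0763
relative error = 0.0026
so the bound overstates the realised error by a factor of ≈ 90.9643 (computed from the unrounded values)

0.0026
0.2387


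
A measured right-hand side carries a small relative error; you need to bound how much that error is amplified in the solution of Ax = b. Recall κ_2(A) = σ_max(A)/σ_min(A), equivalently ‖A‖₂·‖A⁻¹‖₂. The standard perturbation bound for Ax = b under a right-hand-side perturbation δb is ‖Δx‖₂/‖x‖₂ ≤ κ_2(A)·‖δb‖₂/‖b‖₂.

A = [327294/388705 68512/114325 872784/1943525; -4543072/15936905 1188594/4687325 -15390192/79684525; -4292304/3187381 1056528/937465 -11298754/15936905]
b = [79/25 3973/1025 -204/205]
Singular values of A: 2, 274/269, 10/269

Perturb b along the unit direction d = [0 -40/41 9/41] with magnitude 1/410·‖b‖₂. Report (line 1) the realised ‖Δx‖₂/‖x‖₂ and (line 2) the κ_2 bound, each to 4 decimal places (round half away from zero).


largest singular value 2, smallest 10/269
κ = σ_max/σ_min = 2/(10/269) = 53.8000
worst-case relative error ≤ 53.8000 × 1/410 = 0.1312
solve Ax = b  →  x = [52.2475 2.3635 -94.0813]
‖b‖ = 5.0990, ‖x‖ = 107.6415
with δb = [0.0000 -0.0121 0.0027], A·Δx = δb → ‖Δx‖ = 0.3345
realised ‖Δx‖/‖x‖ = 0.0031
so the bound overstates the realised error by a factor of ≈ 42.2205 (computed from the unrounded values)

0.0031
0.1312


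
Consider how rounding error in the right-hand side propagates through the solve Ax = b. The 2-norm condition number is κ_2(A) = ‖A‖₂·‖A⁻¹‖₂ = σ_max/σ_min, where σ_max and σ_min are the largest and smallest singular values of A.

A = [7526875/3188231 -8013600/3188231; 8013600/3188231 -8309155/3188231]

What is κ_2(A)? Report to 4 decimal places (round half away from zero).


AᵀA = [143723700625/12086583721 -150896088000/12086583721; -150896088000/12086583721 158454033025/12086583721]; tr = 359307650/14371681, det = 390625/14371681
char-poly roots: 25 and 15625/14371681
σ_max=√25=5, σ_min=√(15625/14371681)=(125/3791) → κ = 151.6400

151.6400


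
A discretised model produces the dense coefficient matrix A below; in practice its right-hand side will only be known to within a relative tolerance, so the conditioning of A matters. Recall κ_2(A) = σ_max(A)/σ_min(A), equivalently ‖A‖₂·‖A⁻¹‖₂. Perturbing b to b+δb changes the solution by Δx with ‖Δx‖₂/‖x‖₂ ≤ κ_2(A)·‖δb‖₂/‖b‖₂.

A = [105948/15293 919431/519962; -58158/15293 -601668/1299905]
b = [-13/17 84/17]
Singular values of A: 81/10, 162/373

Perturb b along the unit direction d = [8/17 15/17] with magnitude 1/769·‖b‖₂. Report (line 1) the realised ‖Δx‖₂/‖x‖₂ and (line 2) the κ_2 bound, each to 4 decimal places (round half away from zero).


0.0016
0.0243

from the listed singular values, σ₁ = 81/10, σ_n = 162/373
condition number: (81/10) ÷ (162/373) = 18.6500
worst-case relative error ≤ 18.6500 × 1/769 = 0.0243
solve Ax = b  →  x = [-2.3830 8.9039]
2-norm of b is 5.0000; of x, 9.2173
with δb = [0.0031 0.0057], A·Δx = δb → ‖Δx‖ = 0.0150
realised ‖Δx‖/‖x‖ = 0.0016
tightness: 0.0016 against a bound of 0.0243 (unrounded ratio ≈ 0.0670)


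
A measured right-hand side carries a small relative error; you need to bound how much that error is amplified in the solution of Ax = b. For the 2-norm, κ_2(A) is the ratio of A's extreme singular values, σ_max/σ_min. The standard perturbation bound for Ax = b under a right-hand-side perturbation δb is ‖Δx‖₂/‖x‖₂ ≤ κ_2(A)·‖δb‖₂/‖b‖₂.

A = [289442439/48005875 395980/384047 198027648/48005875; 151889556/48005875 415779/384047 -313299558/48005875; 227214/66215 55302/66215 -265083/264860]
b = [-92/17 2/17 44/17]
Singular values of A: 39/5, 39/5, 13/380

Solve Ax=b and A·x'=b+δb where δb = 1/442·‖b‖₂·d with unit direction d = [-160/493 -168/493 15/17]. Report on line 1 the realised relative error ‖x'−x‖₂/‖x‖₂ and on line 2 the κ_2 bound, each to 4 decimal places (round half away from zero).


from the listed singular values, σ₁ = 39/5, σ_n = 13/380
condition number: (39/5) ÷ (13/380) = 228.0000
bound on ‖Δx‖/‖x‖: κ·ε = 228.0000·1/442 = 0.5158
solve Ax = b  →  x = [-25.0231 114.0150 6.7642]
‖b‖₂ = 6.0000 and ‖x‖₂ = 116.9245
re-solving with b+δb shifts x by Δx of norm 0.3968
dividing the unrounded norms, ‖Δx‖/‖x‖ = 0.0034
so the bound overstates the realised error by a factor of ≈ 152.0018 (computed from the unrounded values)

0.0034
0.5158


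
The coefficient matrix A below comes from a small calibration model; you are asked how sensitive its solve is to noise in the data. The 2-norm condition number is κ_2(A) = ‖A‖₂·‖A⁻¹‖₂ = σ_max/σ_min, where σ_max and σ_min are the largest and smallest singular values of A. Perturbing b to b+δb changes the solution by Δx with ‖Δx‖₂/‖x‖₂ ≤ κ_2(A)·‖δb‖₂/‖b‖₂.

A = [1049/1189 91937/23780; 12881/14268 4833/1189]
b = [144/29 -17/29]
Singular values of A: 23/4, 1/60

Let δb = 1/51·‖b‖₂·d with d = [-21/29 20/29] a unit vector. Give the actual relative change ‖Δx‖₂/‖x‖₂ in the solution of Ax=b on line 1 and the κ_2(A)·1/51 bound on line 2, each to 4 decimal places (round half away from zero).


from the listed singular values, σ₁ = 23/4, σ_n = 1/60
κ = σ_max/σ_min = (23/4)/(1/60) = 345.0000
worst-case relative error ≤ 345.0000 × 1/51 = 6.7647
solve Ax = b  →  x = [234.2609 -52.1739]
2-norm of b is 5.0000; of x, 240.0006
Δx = A⁻¹·δb where δb = 1/51·5.0000·d; ‖Δx‖ = 5.8824
relative error = 0.0245
realised/bound (from unrounded values) ≈ 0.0036

0.0245
6.7647


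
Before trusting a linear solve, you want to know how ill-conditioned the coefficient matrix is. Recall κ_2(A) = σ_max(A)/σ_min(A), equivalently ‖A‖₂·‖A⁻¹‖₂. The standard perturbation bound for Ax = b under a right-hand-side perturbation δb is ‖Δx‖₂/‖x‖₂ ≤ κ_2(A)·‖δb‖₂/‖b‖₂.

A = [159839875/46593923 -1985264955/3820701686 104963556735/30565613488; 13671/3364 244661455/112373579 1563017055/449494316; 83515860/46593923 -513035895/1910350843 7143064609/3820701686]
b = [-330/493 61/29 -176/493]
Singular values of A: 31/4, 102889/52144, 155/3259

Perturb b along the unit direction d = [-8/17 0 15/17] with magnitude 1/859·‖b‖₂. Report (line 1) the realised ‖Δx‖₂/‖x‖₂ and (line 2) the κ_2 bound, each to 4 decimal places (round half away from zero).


from the listed singular values, σ₁ = 31/4, σ_n = 155/3259
κ = σ_max/σ_min = (31/4)/(155/3259) = 162.9500
bound on ‖Δx‖/‖x‖: κ·ε = 162.9500·1/859 = 0.1897
solve Ax = b  →  x = [0.0934 1.0084 -0.1357]
‖b‖₂ = 2.2361 and ‖x‖₂ = 1.0218
re-solving with b+δb shifts x by Δx of norm 0.0547
dividing the unrounded norms, ‖Δx‖/‖x‖ = 0.0536
realised/bound (from unrounded values) ≈ 0.2824

0.0536
0.1897
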